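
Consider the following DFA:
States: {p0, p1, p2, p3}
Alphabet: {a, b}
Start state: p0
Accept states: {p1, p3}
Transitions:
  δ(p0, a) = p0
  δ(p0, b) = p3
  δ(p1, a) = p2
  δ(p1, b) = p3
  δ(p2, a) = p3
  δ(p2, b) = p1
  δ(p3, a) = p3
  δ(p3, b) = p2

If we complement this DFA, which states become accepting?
Complement accept states = All states \ Original accept states
= {p0, p1, p2, p3} \ {p1, p3}
{p0, p2}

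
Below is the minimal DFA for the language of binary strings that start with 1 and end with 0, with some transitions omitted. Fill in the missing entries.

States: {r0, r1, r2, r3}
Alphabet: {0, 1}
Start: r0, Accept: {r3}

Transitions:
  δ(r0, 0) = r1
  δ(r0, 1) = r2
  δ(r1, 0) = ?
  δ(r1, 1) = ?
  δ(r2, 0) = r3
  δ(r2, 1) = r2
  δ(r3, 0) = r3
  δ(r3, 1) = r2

From the language and accept set, identify what each state tracks — r0: no input read; r1: started with 0 (dead); r2: started with 1, last symbol 1; r3: started with 1, last symbol 0.
Each missing δ(q, a) is the state matching the new tracked value after reading a.
δ(r1, 0) = r1; δ(r1, 1) = r1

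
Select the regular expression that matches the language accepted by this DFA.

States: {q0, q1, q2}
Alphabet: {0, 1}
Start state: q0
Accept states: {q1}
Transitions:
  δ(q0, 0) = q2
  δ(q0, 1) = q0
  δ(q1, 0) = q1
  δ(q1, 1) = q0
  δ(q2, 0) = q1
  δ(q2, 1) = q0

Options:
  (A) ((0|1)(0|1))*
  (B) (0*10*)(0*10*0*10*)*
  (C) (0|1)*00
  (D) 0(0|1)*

Check each option against the DFA on short strings; one disagreement eliminates an option:
  (A) ((0|1)(0|1))*: on ε the DFA stays in q0 and rejects (q0 ∉ Accept), but the regex matches it → eliminate
  (B) (0*10*)(0*10*0*10*)*: on '1' the DFA goes q0 → q0 and rejects (q0 ∉ Accept), but the regex matches it → eliminate
  (C) (0|1)*00: agrees with the DFA on every string of length ≤ 6
  (D) 0(0|1)*: on '0' the DFA goes q0 → q2 and rejects (q2 ∉ Accept), but the regex matches it → eliminate
Only (C) is consistent with the DFA.
(C) (0|1)*00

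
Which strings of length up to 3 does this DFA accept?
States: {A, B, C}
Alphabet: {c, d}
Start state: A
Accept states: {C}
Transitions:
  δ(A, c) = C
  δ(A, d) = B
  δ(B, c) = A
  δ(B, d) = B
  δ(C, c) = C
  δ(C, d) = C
c, cc, cd, ccc, ccd, cdc, cdd, dcc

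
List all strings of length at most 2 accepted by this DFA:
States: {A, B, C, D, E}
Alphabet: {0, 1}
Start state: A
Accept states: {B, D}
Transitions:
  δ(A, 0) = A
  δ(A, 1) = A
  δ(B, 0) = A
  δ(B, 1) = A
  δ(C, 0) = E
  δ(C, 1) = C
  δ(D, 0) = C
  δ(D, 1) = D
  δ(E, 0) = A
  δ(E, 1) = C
None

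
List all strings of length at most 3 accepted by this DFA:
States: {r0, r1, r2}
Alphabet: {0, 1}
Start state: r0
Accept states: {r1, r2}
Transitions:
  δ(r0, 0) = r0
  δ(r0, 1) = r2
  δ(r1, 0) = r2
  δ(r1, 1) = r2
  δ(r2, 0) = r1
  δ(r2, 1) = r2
1, 01, 10, 11, 001, 010, 011, 100, 101, 110, 111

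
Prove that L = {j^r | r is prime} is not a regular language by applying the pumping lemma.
Assume L is regular with pumping length p. Idea: pumping by a suitable count produces a composite length.
Let q be a prime with q ≥ p and choose s = j^q ∈ L. By the pumping lemma, s = xyz with |xy| ≤ p, |y| = k ≥ 1. Take i = q+1: |xy^(q+1)z| = q + q·k = q(1+k). Since q ≥ 2 and 1+k ≥ 2, q(1+k) is composite, so xy^(q+1)z ∉ L.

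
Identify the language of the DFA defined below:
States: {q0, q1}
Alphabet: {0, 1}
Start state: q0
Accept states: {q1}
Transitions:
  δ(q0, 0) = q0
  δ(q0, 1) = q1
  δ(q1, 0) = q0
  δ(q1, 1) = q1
Testing a few strings:
  '1' → accept
  '10' → reject
  '001' → accept
  '0' → reject
State roles: q0=last symbol not 1; q1=last symbol is 1
All binary strings ending with 1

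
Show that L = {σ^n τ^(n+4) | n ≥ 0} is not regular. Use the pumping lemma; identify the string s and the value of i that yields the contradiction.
Assume L is regular with pumping length p. Idea: pumping the σ-block breaks the fixed offset of 4.
Choose s = σ^p τ^(p+4) ∈ L. By the pumping lemma, s = xyz with |xy| ≤ p, |y| > 0, so y = σ^k with k ≥ 1. Then xy²z = σ^(p+k) τ^(p+4). For this to be in L we would need p+4 = (p+k)+4, i.e. k = 0, contradicting k ≥ 1. So xy²z ∉ L.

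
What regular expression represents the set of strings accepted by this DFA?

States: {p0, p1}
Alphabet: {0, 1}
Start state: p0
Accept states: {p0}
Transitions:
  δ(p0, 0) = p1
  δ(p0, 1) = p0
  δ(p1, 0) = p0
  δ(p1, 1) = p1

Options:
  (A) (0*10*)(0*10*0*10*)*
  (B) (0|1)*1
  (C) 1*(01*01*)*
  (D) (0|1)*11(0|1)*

Check each option against the DFA on short strings; one disagreement eliminates an option:
  (A) (0*10*)(0*10*0*10*)*: on ε the DFA stays in p0 and accepts (p0 ∈ Accept), but the regex does not match it → eliminate
  (B) (0|1)*1: on ε the DFA stays in p0 and accepts (p0 ∈ Accept), but the regex does not match it → eliminate
  (C) 1*(01*01*)*: agrees with the DFA on every string of length ≤ 6
  (D) (0|1)*11(0|1)*: on ε the DFA stays in p0 and accepts (p0 ∈ Accept), but the regex does not match it → eliminate
Only (C) is consistent with the DFA.
(C) 1*(01*01*)*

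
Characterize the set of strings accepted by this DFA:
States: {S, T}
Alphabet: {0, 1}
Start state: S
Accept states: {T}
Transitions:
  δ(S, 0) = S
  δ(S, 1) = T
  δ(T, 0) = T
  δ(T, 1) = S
Testing a few strings:
  '000' → reject
  '10' → accept
  '1' → accept
  '111' → accept
State roles: S=even number of 1's so far; T=odd number of 1's so far
All binary strings with an odd number of 1's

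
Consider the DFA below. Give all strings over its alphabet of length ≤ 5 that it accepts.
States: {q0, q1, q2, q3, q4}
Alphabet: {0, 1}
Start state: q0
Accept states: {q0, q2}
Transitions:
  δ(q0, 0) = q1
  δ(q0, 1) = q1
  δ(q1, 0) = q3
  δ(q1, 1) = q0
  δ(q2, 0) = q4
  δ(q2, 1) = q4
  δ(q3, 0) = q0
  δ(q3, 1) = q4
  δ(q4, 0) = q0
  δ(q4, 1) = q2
ε, 01, 11, 000, 100, 0010, 0011, 0101, 0111, 1010, 1011, 1101, 1111, 00001, 00011, 01000, 01100, 10001, 10011, 11000, 11100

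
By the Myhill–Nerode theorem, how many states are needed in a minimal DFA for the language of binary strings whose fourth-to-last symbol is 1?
By Myhill–Nerode, count the distinguishable equivalence classes: 2^4 = 16 classes — the DFA must remember the last 4 symbols read; every pair of distinct length-4 suffixes is distinguishable by some continuation.
16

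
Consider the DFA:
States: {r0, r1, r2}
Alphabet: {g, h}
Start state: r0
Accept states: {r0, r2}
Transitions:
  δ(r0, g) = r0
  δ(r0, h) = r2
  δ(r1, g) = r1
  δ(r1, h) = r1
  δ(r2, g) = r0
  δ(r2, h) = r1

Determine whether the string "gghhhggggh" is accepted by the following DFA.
Processing string "gghhhggggh":
  r0 --g--> r0
  r0 --g--> r0
  r0 --h--> r2
  r2 --h--> r1
  r1 --h--> r1
  r1 --g--> r1
  r1 --g--> r1
  r1 --g--> r1
  r1 --g--> r1
  r1 --h--> r1
Final state: r1
Accept states: {r0, r2}
No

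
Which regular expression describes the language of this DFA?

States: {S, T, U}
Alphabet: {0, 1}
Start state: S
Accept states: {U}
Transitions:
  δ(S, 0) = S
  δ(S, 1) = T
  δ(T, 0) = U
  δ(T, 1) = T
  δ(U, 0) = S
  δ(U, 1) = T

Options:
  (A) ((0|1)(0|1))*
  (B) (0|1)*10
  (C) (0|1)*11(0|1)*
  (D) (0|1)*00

Check each option against the DFA on short strings; one disagreement eliminates an option:
  (A) ((0|1)(0|1))*: on ε the DFA stays in S and rejects (S ∉ Accept), but the regex matches it → eliminate
  (B) (0|1)*10: agrees with the DFA on every string of length ≤ 6
  (C) (0|1)*11(0|1)*: on '10' the DFA goes S → T → U and accepts (U ∈ Accept), but the regex does not match it → eliminate
  (D) (0|1)*00: on '00' the DFA goes S → S → S and rejects (S ∉ Accept), but the regex matches it → eliminate
Only (B) is consistent with the DFA.
(B) (0|1)*10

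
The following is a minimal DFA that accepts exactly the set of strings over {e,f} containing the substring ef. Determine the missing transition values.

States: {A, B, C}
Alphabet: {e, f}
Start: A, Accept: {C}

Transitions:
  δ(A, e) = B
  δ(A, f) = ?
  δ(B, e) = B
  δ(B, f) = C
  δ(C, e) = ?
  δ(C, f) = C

From the language and accept set, identify what each state tracks — A: no e seen yet; B: seen a e, waiting for f; C: substring ef seen.
Each missing δ(q, a) is the state matching the new tracked value after reading a.
δ(A, f) = A; δ(C, e) = C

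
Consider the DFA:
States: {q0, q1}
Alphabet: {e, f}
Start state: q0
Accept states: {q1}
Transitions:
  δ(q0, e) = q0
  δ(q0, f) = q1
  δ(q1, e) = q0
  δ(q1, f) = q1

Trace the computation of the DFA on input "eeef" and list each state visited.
read 'e': q0 → q0
  read 'e': q0 → q0
  read 'e': q0 → q0
  read 'f': q0 → q1
q0 -> q0 -> q0 -> q0 -> q1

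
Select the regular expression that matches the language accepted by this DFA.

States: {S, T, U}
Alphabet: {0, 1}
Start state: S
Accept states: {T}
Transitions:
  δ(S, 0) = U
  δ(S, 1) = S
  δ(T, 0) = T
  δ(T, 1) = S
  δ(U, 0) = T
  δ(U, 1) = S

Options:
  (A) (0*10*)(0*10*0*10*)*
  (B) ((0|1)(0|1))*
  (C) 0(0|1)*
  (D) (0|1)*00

Check each option against the DFA on short strings; one disagreement eliminates an option:
  (A) (0*10*)(0*10*0*10*)*: on '1' the DFA goes S → S and rejects (S ∉ Accept), but the regex matches it → eliminate
  (B) ((0|1)(0|1))*: on ε the DFA stays in S and rejects (S ∉ Accept), but the regex matches it → eliminate
  (C) 0(0|1)*: on '0' the DFA goes S → U and rejects (U ∉ Accept), but the regex matches it → eliminate
  (D) (0|1)*00: agrees with the DFA on every string of length ≤ 6
Only (D) is consistent with the DFA.
(D) (0|1)*00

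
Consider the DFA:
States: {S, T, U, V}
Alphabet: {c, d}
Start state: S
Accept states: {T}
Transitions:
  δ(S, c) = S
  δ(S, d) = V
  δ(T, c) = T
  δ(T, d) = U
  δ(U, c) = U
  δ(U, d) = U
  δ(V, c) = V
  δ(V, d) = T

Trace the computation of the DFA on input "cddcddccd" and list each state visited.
read 'c': S → S
  read 'd': S → V
  read 'd': V → T
  read 'c': T → T
  read 'd': T → U
  read 'd': U → U
  read 'c': U → U
  read 'c': U → U
  read 'd': U → U
S -> S -> V -> T -> T -> U -> U -> U -> U -> U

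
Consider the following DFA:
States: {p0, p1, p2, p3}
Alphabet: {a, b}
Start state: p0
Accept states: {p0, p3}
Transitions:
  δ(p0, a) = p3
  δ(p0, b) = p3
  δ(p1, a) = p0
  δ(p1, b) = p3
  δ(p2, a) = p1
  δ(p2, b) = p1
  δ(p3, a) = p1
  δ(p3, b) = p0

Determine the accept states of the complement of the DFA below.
Complement accept states = All states \ Original accept states
= {p0, p1, p2, p3} \ {p0, p3}
{p1, p2}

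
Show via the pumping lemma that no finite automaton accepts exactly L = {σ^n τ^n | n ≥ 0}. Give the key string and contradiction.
Assume L is regular with pumping length p. Idea: pumping the σ-block changes the count balance.
Choose s = σ^p τ^p (length 2p ≥ p). By the pumping lemma, s = xyz with |xy| ≤ p, |y| > 0. So y = σ^k for some k > 0 (since xy is entirely within the σ's). Pumping gives xy²z = σ^(p+k) τ^p, which is not in L since p+k ≠ p.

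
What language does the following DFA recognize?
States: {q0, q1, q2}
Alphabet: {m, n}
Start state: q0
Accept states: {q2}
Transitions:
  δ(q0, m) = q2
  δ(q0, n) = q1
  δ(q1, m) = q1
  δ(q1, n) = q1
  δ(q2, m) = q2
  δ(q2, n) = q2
Testing a few strings:
  'mmm' → accept
  'n' → reject
  'm' → accept
  'nm' → reject
State roles: q0=no input read; q1=started with n (dead); q2=started with m
All strings over {m,n} starting with m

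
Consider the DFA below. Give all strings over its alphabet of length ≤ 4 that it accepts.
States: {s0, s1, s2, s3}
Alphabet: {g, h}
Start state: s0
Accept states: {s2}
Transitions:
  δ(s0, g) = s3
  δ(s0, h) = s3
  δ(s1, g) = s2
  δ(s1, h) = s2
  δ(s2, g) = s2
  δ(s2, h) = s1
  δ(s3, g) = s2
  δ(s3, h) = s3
gg, hg, ggg, ghg, hgg, hhg, gggg, gghg, gghh, ghgg, ghhg, hggg, hghg, hghh, hhgg, hhhg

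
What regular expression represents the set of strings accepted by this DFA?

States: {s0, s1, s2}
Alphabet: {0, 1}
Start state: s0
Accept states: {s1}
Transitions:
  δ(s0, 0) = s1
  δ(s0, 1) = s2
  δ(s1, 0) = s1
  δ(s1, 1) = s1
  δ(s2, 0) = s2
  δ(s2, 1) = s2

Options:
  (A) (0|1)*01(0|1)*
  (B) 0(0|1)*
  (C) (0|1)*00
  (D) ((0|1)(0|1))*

Check each option against the DFA on short strings; one disagreement eliminates an option:
  (A) (0|1)*01(0|1)*: on '0' the DFA goes s0 → s1 and accepts (s1 ∈ Accept), but the regex does not match it → eliminate
  (B) 0(0|1)*: agrees with the DFA on every string of length ≤ 6
  (C) (0|1)*00: on '0' the DFA goes s0 → s1 and accepts (s1 ∈ Accept), but the regex does not match it → eliminate
  (D) ((0|1)(0|1))*: on ε the DFA stays in s0 and rejects (s0 ∉ Accept), but the regex matches it → eliminate
Only (B) is consistent with the DFA.
(B) 0(0|1)*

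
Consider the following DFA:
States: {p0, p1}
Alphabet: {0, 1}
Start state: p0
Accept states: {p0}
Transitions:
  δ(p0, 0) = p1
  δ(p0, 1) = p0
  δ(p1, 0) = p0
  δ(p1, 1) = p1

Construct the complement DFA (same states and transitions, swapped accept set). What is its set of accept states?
Complement accept states = All states \ Original accept states
= {p0, p1} \ {p0}
{p1}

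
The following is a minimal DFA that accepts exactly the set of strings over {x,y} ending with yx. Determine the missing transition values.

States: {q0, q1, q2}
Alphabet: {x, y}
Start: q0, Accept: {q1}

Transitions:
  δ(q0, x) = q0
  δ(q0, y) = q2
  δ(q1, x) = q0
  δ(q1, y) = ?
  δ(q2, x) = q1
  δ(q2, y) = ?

From the language and accept set, identify what each state tracks — q0: no suffix match; q1: suffix is yx; q2: one trailing y.
Each missing δ(q, a) is the state matching the new tracked value after reading a.
δ(q1, y) = q2; δ(q2, y) = q2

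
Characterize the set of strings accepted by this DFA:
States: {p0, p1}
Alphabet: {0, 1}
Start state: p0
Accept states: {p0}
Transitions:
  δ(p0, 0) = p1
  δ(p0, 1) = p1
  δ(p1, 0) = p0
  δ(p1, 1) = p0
Testing a few strings:
  '01' → accept
  '1' → reject
  '101' → reject
  '000' → reject
State roles: p0=even length so far; p1=odd length so far
All binary strings of even length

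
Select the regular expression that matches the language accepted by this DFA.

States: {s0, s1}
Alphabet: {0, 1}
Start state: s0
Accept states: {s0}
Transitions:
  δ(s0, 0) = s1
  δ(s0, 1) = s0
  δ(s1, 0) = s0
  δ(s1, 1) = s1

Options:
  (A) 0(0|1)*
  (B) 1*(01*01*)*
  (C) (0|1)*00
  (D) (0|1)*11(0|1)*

Check each option against the DFA on short strings; one disagreement eliminates an option:
  (A) 0(0|1)*: on ε the DFA stays in s0 and accepts (s0 ∈ Accept), but the regex does not match it → eliminate
  (B) 1*(01*01*)*: agrees with the DFA on every string of length ≤ 6
  (C) (0|1)*00: on ε the DFA stays in s0 and accepts (s0 ∈ Accept), but the regex does not match it → eliminate
  (D) (0|1)*11(0|1)*: on ε the DFA stays in s0 and accepts (s0 ∈ Accept), but the regex does not match it → eliminate
Only (B) is consistent with the DFA.
(B) 1*(01*01*)*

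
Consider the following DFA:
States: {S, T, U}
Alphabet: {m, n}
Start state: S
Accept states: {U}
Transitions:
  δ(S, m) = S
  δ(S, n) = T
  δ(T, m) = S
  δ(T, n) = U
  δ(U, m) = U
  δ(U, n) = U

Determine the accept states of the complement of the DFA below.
Complement accept states = All states \ Original accept states
= {S, T, U} \ {U}
{S, T}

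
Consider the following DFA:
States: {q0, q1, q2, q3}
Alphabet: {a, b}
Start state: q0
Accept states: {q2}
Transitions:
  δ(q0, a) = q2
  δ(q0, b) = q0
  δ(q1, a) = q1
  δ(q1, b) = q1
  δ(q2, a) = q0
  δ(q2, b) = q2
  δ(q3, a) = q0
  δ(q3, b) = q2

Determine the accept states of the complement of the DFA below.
Complement accept states = All states \ Original accept states
= {q0, q1, q2, q3} \ {q2}
{q0, q1, q3}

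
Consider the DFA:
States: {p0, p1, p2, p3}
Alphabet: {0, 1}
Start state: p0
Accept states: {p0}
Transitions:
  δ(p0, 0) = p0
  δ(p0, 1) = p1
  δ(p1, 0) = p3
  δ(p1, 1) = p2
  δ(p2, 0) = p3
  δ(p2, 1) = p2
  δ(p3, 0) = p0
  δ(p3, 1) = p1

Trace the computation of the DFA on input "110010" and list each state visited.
read '1': p0 → p1
  read '1': p1 → p2
  read '0': p2 → p3
  read '0': p3 → p0
  read '1': p0 → p1
  read '0': p1 → p3
p0 -> p1 -> p2 -> p3 -> p0 -> p1 -> p3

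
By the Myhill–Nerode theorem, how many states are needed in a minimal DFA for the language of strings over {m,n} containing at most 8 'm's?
By Myhill–Nerode, count the distinguishable equivalence classes: 10 classes — having seen 0, 1, …, 8, or >8 copies of 'm'; counts 0 through 8 are accepting and >8 is dead.
10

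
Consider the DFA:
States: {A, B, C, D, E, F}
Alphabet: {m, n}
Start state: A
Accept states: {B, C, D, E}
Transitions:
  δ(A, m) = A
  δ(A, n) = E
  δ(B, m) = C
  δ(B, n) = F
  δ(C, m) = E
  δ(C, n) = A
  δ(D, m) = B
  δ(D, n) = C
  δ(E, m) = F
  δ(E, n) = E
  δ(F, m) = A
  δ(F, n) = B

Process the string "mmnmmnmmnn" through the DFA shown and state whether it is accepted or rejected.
Processing string "mmnmmnmmnn":
  A --m--> A
  A --m--> A
  A --n--> E
  E --m--> F
  F --m--> A
  A --n--> E
  E --m--> F
  F --m--> A
  A --n--> E
  E --n--> E
Final state: E
Accept states: {B, C, D, E}
Yes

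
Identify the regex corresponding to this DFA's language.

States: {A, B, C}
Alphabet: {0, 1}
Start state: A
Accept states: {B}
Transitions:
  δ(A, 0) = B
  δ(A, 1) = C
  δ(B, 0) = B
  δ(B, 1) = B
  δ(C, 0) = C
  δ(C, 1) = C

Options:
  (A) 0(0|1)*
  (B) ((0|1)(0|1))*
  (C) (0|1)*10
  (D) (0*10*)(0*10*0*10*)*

Check each option against the DFA on short strings; one disagreement eliminates an option:
  (A) 0(0|1)*: agrees with the DFA on every string of length ≤ 6
  (B) ((0|1)(0|1))*: on ε the DFA stays in A and rejects (A ∉ Accept), but the regex matches it → eliminate
  (C) (0|1)*10: on '0' the DFA goes A → B and accepts (B ∈ Accept), but the regex does not match it → eliminate
  (D) (0*10*)(0*10*0*10*)*: on '0' the DFA goes A → B and accepts (B ∈ Accept), but the regex does not match it → eliminate
Only (A) is consistent with the DFA.
(A) 0(0|1)*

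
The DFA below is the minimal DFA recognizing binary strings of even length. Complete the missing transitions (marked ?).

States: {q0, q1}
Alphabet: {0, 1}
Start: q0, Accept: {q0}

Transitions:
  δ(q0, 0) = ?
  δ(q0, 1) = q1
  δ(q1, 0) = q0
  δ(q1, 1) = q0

From the language and accept set, identify what each state tracks — q0: even length so far; q1: odd length so far.
Each missing δ(q, a) is the state matching the new tracked value after reading a.
δ(q0, 0) = q1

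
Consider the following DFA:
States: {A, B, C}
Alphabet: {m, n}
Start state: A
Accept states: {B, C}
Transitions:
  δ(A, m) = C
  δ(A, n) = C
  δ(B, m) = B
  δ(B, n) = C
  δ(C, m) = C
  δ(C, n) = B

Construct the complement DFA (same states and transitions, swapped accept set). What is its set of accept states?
Complement accept states = All states \ Original accept states
= {A, B, C} \ {B, C}
{A}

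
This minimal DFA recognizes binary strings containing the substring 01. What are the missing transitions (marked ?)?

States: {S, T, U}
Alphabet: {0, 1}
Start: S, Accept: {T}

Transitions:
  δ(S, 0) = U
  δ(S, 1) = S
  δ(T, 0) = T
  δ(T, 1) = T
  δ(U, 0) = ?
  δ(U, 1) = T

From the language and accept set, identify what each state tracks — S: no 0 seen yet; T: substring 01 seen; U: seen a 0, waiting for 1.
Each missing δ(q, a) is the state matching the new tracked value after reading a.
δ(U, 0) = U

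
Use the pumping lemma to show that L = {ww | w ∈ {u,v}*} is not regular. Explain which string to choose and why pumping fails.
Assume L is regular with pumping length p. Idea: pumping the leading u-block breaks the equality of the two halves.
Choose s = u^p v u^p v ∈ L (with w = u^p v). |s| = 2p+2 ≥ p. By the pumping lemma, s = xyz with |xy| ≤ p, |y| > 0, so y = u^k with k ≥ 1, in the first u-block. Then xy²z = u^(p+k) v u^p v, of length 2p+2+k. If k is odd this length is odd, so it cannot be of the form ww. If k is even, each half has length p+1+k/2 ≤ p+k, so the first half lies entirely inside the leading u-block and contains no v, while the second half ends in v; the halves differ. Either way xy²z ∉ L.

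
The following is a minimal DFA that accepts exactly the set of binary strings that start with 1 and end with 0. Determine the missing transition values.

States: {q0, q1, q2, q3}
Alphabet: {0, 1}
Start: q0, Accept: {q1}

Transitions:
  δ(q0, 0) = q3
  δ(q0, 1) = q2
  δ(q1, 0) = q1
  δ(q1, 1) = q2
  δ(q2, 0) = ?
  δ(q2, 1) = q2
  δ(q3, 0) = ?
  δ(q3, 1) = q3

From the language and accept set, identify what each state tracks — q0: no input read; q1: started with 1, last symbol 0; q2: started with 1, last symbol 1; q3: started with 0 (dead).
Each missing δ(q, a) is the state matching the new tracked value after reading a.
δ(q2, 0) = q1; δ(q3, 0) = q3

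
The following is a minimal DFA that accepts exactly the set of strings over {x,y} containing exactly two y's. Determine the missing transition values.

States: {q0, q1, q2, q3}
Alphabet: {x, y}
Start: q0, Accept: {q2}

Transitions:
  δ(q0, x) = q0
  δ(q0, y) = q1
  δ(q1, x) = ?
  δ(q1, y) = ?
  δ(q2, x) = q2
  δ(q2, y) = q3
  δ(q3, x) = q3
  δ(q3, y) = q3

From the language and accept set, identify what each state tracks — q0: zero y's; q1: one y; q2: two y's; q3: ≥ three y's (dead).
Each missing δ(q, a) is the state matching the new tracked value after reading a.
δ(q1, x) = q1; δ(q1, y) = q2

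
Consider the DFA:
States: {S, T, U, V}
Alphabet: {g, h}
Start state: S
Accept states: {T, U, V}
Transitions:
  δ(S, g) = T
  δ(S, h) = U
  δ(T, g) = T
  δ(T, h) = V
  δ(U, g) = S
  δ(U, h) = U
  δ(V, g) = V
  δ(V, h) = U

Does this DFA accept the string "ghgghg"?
Processing string "ghgghg":
  S --g--> T
  T --h--> V
  V --g--> V
  V --g--> V
  V --h--> U
  U --g--> S
Final state: S
Accept states: {T, U, V}
No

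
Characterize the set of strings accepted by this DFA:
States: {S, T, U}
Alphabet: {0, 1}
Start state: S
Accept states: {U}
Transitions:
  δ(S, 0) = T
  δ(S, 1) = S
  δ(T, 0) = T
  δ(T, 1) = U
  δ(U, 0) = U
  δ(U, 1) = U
Testing a few strings:
  '110' → reject
  '10' → reject
  '0' → reject
  '01' → accept
State roles: S=no 0 seen yet; T=seen a 0, waiting for 1; U=substring 01 seen
All binary strings containing the substring 01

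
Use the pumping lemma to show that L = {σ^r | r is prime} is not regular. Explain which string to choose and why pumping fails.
Assume L is regular with pumping length p. Idea: pumping by a suitable count produces a composite length.
Let q be a prime with q ≥ p and choose s = σ^q ∈ L. By the pumping lemma, s = xyz with |xy| ≤ p, |y| = k ≥ 1. Take i = q+1: |xy^(q+1)z| = q + q·k = q(1+k). Since q ≥ 2 and 1+k ≥ 2, q(1+k) is composite, so xy^(q+1)z ∉ L.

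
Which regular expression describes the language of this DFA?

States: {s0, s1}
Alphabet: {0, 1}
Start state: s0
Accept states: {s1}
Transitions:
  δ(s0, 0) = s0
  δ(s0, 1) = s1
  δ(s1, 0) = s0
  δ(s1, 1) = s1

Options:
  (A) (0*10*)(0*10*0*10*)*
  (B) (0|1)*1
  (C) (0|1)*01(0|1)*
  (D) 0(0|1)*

Check each option against the DFA on short strings; one disagreement eliminates an option:
  (A) (0*10*)(0*10*0*10*)*: on '10' the DFA goes s0 → s1 → s0 and rejects (s0 ∉ Accept), but the regex matches it → eliminate
  (B) (0|1)*1: agrees with the DFA on every string of length ≤ 6
  (C) (0|1)*01(0|1)*: on '1' the DFA goes s0 → s1 and accepts (s1 ∈ Accept), but the regex does not match it → eliminate
  (D) 0(0|1)*: on '0' the DFA goes s0 → s0 and rejects (s0 ∉ Accept), but the regex matches it → eliminate
Only (B) is consistent with the DFA.
(B) (0|1)*1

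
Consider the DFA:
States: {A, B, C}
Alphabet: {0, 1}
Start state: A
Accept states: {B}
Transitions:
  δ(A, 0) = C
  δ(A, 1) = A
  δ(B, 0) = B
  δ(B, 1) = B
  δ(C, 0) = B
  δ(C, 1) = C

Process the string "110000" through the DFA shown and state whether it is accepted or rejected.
Processing string "110000":
  A --1--> A
  A --1--> A
  A --0--> C
  C --0--> B
  B --0--> B
  B --0--> B
Final state: B
Accept states: {B}
Yes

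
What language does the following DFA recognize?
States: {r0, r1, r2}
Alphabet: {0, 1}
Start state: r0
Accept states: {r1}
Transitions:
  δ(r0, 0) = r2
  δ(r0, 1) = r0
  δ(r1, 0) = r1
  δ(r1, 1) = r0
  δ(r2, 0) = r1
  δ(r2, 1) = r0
Testing a few strings:
  '011' → reject
  '0011' → reject
  '100' → accept
  '0' → reject
State roles: r0=last symbol not 0; r1=two trailing 0's; r2=one trailing 0
All binary strings ending with 00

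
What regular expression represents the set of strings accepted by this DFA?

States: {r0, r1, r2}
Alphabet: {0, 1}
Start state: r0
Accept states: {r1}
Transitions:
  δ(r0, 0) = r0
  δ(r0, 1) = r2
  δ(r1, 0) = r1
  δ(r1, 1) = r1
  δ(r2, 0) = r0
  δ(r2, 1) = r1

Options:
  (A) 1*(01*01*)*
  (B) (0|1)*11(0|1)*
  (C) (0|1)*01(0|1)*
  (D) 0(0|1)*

Check each option against the DFA on short strings; one disagreement eliminates an option:
  (A) 1*(01*01*)*: on ε the DFA stays in r0 and rejects (r0 ∉ Accept), but the regex matches it → eliminate
  (B) (0|1)*11(0|1)*: agrees with the DFA on every string of length ≤ 6
  (C) (0|1)*01(0|1)*: on '01' the DFA goes r0 → r0 → r2 and rejects (r2 ∉ Accept), but the regex matches it → eliminate
  (D) 0(0|1)*: on '0' the DFA goes r0 → r0 and rejects (r0 ∉ Accept), but the regex matches it → eliminate
Only (B) is consistent with the DFA.
(B) (0|1)*11(0|1)*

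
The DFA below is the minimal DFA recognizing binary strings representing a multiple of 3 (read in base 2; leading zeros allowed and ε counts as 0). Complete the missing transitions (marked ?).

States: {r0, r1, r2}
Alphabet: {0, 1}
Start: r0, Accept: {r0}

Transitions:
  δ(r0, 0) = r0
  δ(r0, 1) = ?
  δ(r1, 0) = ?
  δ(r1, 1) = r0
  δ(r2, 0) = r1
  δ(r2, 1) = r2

From the language and accept set, identify what each state tracks — r0: value ≡ 0 (mod 3); r1: value ≡ 1 (mod 3); r2: value ≡ 2 (mod 3).
Each missing δ(q, a) is the state matching the new tracked value after reading a.
δ(r0, 1) = r1; δ(r1, 0) = r2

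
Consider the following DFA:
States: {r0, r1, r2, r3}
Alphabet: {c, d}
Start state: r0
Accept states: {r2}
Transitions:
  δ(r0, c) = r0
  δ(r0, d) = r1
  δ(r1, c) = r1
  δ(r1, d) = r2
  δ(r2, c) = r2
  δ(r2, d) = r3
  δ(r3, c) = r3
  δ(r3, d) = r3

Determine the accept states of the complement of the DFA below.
Complement accept states = All states \ Original accept states
= {r0, r1, r2, r3} \ {r2}
{r0, r1, r3}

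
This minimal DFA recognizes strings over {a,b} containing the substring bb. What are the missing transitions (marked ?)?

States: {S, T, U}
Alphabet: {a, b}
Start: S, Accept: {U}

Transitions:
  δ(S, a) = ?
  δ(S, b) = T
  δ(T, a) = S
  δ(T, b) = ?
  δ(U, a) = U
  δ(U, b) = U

From the language and accept set, identify what each state tracks — S: no progress toward bb; T: one trailing b; U: substring bb seen.
Each missing δ(q, a) is the state matching the new tracked value after reading a.
δ(S, a) = S; δ(T, b) = U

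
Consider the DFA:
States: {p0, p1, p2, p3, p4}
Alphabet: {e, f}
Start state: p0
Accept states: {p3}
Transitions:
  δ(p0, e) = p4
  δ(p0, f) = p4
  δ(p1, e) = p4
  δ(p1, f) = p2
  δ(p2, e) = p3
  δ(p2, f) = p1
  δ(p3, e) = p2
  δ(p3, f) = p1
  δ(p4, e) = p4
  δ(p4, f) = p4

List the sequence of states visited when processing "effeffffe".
read 'e': p0 → p4
  read 'f': p4 → p4
  read 'f': p4 → p4
  read 'e': p4 → p4
  read 'f': p4 → p4
  read 'f': p4 → p4
  read 'f': p4 → p4
  read 'f': p4 → p4
  read 'e': p4 → p4
p0 -> p4 -> p4 -> p4 -> p4 -> p4 -> p4 -> p4 -> p4 -> p4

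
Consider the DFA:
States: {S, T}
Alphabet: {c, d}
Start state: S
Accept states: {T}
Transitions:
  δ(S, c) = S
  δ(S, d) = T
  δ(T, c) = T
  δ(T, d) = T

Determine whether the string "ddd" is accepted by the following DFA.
Processing string "ddd":
  S --d--> T
  T --d--> T
  T --d--> T
Final state: T
Accept states: {T}
Yes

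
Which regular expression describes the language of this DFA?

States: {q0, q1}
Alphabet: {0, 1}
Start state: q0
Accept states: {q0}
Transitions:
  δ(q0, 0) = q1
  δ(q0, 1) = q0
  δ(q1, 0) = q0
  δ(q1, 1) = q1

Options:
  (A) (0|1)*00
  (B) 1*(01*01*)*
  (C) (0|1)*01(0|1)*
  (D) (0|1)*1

Check each option against the DFA on short strings; one disagreement eliminates an option:
  (A) (0|1)*00: on ε the DFA stays in q0 and accepts (q0 ∈ Accept), but the regex does not match it → eliminate
  (B) 1*(01*01*)*: agrees with the DFA on every string of length ≤ 6
  (C) (0|1)*01(0|1)*: on ε the DFA stays in q0 and accepts (q0 ∈ Accept), but the regex does not match it → eliminate
  (D) (0|1)*1: on ε the DFA stays in q0 and accepts (q0 ∈ Accept), but the regex does not match it → eliminate
Only (B) is consistent with the DFA.
(B) 1*(01*01*)*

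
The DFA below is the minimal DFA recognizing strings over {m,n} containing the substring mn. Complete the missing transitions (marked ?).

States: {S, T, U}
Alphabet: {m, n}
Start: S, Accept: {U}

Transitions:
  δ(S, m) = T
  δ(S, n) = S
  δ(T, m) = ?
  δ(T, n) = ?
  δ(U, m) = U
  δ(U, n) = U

From the language and accept set, identify what each state tracks — S: no m seen yet; T: seen a m, waiting for n; U: substring mn seen.
Each missing δ(q, a) is the state matching the new tracked value after reading a.
δ(T, m) = T; δ(T, n) = U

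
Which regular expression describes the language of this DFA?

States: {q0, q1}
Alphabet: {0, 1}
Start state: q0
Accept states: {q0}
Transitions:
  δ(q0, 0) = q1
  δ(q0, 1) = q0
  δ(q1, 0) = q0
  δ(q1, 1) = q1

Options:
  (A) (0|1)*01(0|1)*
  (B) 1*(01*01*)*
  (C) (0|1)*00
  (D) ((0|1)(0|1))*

Check each option against the DFA on short strings; one disagreement eliminates an option:
  (A) (0|1)*01(0|1)*: on ε the DFA stays in q0 and accepts (q0 ∈ Accept), but the regex does not match it → eliminate
  (B) 1*(01*01*)*: agrees with the DFA on every string of length ≤ 6
  (C) (0|1)*00: on ε the DFA stays in q0 and accepts (q0 ∈ Accept), but the regex does not match it → eliminate
  (D) ((0|1)(0|1))*: on '1' the DFA goes q0 → q0 and accepts (q0 ∈ Accept), but the regex does not match it → eliminate
Only (B) is consistent with the DFA.
(B) 1*(01*01*)*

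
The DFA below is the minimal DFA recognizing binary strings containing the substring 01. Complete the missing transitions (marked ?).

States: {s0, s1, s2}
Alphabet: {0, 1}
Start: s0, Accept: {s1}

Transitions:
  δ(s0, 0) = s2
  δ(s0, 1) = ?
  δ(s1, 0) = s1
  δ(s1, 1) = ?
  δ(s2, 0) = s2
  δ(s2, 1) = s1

From the language and accept set, identify what each state tracks — s0: no 0 seen yet; s1: substring 01 seen; s2: seen a 0, waiting for 1.
Each missing δ(q, a) is the state matching the new tracked value after reading a.
δ(s0, 1) = s0; δ(s1, 1) = s1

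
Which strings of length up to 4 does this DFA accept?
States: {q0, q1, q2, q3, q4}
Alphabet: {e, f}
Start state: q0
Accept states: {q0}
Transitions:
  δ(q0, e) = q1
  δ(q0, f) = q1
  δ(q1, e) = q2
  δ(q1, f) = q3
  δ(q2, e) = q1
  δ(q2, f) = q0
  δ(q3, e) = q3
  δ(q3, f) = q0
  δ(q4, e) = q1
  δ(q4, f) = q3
ε, eef, eff, fef, fff, efef, ffef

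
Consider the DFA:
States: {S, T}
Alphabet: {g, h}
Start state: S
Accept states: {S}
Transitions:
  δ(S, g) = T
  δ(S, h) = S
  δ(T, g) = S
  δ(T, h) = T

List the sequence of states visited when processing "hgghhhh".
read 'h': S → S
  read 'g': S → T
  read 'g': T → S
  read 'h': S → S
  read 'h': S → S
  read 'h': S → S
  read 'h': S → S
S -> S -> T -> S -> S -> S -> S -> S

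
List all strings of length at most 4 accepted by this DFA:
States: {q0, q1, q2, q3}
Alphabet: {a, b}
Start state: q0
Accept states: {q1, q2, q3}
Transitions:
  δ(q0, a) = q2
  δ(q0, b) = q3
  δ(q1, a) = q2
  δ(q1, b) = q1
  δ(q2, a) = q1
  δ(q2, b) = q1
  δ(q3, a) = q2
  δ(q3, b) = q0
a, b, aa, ab, ba, aaa, aab, aba, abb, baa, bab, bba, bbb, aaaa, aaab, aaba, aabb, abaa, abab, abba, abbb, baaa, baab, baba, babb, bbaa, bbab, bbba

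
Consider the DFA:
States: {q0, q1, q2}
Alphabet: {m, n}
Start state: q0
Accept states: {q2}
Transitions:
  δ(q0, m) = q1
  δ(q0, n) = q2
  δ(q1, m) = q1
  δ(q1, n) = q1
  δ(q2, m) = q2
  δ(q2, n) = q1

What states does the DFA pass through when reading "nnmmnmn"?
read 'n': q0 → q2
  read 'n': q2 → q1
  read 'm': q1 → q1
  read 'm': q1 → q1
  read 'n': q1 → q1
  read 'm': q1 → q1
  read 'n': q1 → q1
q0 -> q2 -> q1 -> q1 -> q1 -> q1 -> q1 -> q1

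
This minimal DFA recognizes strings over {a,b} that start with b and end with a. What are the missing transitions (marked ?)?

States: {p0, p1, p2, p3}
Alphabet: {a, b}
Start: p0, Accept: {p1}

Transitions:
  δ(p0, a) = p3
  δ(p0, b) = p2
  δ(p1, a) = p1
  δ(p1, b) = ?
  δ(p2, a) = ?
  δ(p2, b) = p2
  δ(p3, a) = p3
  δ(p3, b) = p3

From the language and accept set, identify what each state tracks — p0: no input read; p1: started with b, last symbol a; p2: started with b, last symbol b; p3: started with a (dead).
Each missing δ(q, a) is the state matching the new tracked value after reading a.
δ(p1, b) = p2; δ(p2, a) = p1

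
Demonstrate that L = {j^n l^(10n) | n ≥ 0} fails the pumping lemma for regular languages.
Assume L is regular with pumping length p. Idea: pumping the j-block breaks the 1:10 ratio.
Choose s = j^p l^(10p) (length 11p ≥ p). By the pumping lemma, s = xyz with |xy| ≤ p, |y| > 0, so y = j^k with k ≥ 1. Then xy²z = j^(p+k) l^(10p). For this to be in L we would need 10p = 10(p+k), i.e. 10k = 0, contradicting k ≥ 1. So xy²z ∉ L.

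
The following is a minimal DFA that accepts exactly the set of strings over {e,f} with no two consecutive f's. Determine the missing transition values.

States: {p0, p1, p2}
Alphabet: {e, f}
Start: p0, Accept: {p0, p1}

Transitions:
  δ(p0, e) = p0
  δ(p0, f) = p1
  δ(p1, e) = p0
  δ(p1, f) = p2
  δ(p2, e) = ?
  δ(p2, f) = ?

From the language and accept set, identify what each state tracks — p0: last symbol not f (ok); p1: last symbol f (ok); p2: saw ff (dead).
Each missing δ(q, a) is the state matching the new tracked value after reading a.
δ(p2, e) = p2; δ(p2, f) = p2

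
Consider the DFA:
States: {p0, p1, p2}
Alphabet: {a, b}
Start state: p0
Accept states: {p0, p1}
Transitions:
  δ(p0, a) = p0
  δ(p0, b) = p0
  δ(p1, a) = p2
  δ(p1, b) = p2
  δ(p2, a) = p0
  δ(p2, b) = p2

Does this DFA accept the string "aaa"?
Processing string "aaa":
  p0 --a--> p0
  p0 --a--> p0
  p0 --a--> p0
Final state: p0
Accept states: {p0, p1}
Yes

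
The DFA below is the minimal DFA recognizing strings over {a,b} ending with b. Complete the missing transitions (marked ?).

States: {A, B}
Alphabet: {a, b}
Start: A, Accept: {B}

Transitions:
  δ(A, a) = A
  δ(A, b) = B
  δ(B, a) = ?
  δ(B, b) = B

From the language and accept set, identify what each state tracks — A: last symbol not b; B: last symbol is b.
Each missing δ(q, a) is the state matching the new tracked value after reading a.
δ(B, a) = A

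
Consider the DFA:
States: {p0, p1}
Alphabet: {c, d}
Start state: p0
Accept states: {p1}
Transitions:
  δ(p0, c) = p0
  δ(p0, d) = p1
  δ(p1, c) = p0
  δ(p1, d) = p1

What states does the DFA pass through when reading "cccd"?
read 'c': p0 → p0
  read 'c': p0 → p0
  read 'c': p0 → p0
  read 'd': p0 → p1
p0 -> p0 -> p0 -> p0 -> p1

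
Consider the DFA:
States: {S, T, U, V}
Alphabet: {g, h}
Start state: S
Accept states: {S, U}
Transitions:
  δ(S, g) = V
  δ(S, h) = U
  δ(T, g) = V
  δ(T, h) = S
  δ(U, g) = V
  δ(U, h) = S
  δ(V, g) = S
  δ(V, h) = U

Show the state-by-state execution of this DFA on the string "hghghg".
read 'h': S → U
  read 'g': U → V
  read 'h': V → U
  read 'g': U → V
  read 'h': V → U
  read 'g': U → V
S -> U -> V -> U -> V -> U -> V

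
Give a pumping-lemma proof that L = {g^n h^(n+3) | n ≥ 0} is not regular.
Assume L is regular with pumping length p. Idea: pumping the g-block breaks the fixed offset of 3.
Choose s = g^p h^(p+3) ∈ L. By the pumping lemma, s = xyz with |xy| ≤ p, |y| > 0, so y = g^k with k ≥ 1. Then xy²z = g^(p+k) h^(p+3). For this to be in L we would need p+3 = (p+k)+3, i.e. k = 0, contradicting k ≥ 1. So xy²z ∉ L.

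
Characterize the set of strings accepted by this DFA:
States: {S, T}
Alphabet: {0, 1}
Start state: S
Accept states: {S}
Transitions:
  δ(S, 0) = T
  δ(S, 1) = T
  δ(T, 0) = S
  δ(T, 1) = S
Testing a few strings:
  '1' → reject
  '0' → reject
  '010' → reject
  '11' → accept
State roles: S=even length so far; T=odd length so far
All binary strings of even length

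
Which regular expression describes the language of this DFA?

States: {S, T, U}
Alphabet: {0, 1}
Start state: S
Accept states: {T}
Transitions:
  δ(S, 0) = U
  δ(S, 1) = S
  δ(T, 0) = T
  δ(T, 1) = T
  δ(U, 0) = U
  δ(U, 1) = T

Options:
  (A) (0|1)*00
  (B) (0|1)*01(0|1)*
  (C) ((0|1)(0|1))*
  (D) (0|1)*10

Check each option against the DFA on short strings; one disagreement eliminates an option:
  (A) (0|1)*00: on '00' the DFA goes S → U → U and rejects (U ∉ Accept), but the regex matches it → eliminate
  (B) (0|1)*01(0|1)*: agrees with the DFA on every string of length ≤ 6
  (C) ((0|1)(0|1))*: on ε the DFA stays in S and rejects (S ∉ Accept), but the regex matches it → eliminate
  (D) (0|1)*10: on '01' the DFA goes S → U → T and accepts (T ∈ Accept), but the regex does not match it → eliminate
Only (B) is consistent with the DFA.
(B) (0|1)*01(0|1)*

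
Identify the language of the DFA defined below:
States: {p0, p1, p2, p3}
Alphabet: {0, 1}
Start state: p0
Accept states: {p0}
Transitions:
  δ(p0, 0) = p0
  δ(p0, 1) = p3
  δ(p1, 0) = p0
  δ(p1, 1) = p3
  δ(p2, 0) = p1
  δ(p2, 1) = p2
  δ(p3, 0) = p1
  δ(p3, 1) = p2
Testing a few strings:
  '011' → reject
  '110' → reject
  '0' → accept
  '0111' → reject
State roles: p0=value ≡ 0 (mod 4); p1=value ≡ 2 (mod 4); p2=value ≡ 3 (mod 4); p3=value ≡ 1 (mod 4)
All binary strings representing a multiple of 4 (read in base 2; leading zeros allowed and ε counts as 0)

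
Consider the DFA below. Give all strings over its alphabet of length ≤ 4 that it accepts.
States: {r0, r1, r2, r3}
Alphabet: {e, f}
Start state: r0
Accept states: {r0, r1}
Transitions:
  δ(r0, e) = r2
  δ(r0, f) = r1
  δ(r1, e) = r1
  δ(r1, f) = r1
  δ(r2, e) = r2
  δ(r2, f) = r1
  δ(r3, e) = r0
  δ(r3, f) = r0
ε, f, ef, fe, ff, eef, efe, eff, fee, fef, ffe, fff, eeef, eefe, eeff, efee, efef, effe, efff, feee, feef, fefe, feff, ffee, ffef, fffe, ffff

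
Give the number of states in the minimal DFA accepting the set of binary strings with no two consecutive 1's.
By Myhill–Nerode, count the distinguishable equivalence classes: three classes — safe with last≠1 / safe with last=1 / 11 seen (dead).
3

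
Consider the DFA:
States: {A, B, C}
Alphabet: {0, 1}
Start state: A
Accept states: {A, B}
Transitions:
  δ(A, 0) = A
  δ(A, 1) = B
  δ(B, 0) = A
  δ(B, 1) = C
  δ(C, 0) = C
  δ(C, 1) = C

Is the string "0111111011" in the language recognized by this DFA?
Processing string "0111111011":
  A --0--> A
  A --1--> B
  B --1--> C
  C --1--> C
  C --1--> C
  C --1--> C
  C --1--> C
  C --0--> C
  C --1--> C
  C --1--> C
Final state: C
Accept states: {A, B}
No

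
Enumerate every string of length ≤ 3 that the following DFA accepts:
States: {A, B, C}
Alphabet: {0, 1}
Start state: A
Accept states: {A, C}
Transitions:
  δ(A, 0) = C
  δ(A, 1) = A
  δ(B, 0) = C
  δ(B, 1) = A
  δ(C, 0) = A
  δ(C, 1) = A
ε, 0, 1, 00, 01, 10, 11, 000, 001, 010, 011, 100, 101, 110, 111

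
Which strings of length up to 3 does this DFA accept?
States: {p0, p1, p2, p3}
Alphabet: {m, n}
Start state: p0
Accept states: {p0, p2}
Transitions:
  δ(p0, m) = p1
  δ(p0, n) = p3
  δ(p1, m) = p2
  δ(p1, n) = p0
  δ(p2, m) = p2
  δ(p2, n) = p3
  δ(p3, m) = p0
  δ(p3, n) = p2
ε, mm, mn, nm, nn, mmm, nnm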